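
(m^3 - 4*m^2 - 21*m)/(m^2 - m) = (m^2 - 4*m - 21)/(m - 1)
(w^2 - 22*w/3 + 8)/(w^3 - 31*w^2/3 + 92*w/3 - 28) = (3*w - 4)/(3*w^2 - 13*w + 14)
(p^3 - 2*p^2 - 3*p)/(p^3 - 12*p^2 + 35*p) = (p^2 - 2*p - 3)/(p^2 - 12*p + 35)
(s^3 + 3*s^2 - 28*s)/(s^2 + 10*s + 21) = s*(s - 4)/(s + 3)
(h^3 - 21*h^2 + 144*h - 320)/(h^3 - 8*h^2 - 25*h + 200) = (h - 8)/(h + 5)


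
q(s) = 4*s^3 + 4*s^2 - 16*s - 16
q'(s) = 12*s^2 + 8*s - 16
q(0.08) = -17.25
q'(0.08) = -15.28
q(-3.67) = -101.13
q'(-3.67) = 116.27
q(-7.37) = -1282.07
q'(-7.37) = 576.84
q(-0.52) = -7.16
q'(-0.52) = -16.92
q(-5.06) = -350.84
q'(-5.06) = 250.76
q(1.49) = -17.73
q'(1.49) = 22.56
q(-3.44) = -76.46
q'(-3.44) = 98.48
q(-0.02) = -15.68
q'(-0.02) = -16.16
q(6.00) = 896.00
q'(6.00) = 464.00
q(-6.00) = -640.00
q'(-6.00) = 368.00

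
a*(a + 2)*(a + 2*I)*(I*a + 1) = I*a^4 - a^3 + 2*I*a^3 - 2*a^2 + 2*I*a^2 + 4*I*a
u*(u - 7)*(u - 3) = u^3 - 10*u^2 + 21*u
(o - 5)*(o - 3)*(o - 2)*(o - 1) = o^4 - 11*o^3 + 41*o^2 - 61*o + 30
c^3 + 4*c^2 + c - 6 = (c - 1)*(c + 2)*(c + 3)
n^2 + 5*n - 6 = (n - 1)*(n + 6)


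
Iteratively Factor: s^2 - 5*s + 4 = (s - 4)*(s - 1)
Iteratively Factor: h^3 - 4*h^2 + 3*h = (h)*(h^2 - 4*h + 3) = h*(h - 3)*(h - 1)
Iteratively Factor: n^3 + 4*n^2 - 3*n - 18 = (n + 3)*(n^2 + n - 6) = (n + 3)^2*(n - 2)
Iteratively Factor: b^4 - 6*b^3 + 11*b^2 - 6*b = (b - 3)*(b^3 - 3*b^2 + 2*b) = b*(b - 3)*(b^2 - 3*b + 2) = b*(b - 3)*(b - 2)*(b - 1)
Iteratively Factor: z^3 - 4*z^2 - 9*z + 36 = (z - 4)*(z^2 - 9) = (z - 4)*(z + 3)*(z - 3)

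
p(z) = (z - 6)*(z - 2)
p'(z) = 2*z - 8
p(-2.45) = 37.60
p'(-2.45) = -12.90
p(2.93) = -2.86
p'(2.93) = -2.14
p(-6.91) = 115.03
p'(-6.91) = -21.82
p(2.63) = -2.12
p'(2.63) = -2.74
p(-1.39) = 25.05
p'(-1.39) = -10.78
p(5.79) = -0.80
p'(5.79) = 3.58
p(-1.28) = 23.88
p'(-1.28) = -10.56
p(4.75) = -3.44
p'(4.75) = 1.50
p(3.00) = -3.00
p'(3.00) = -2.00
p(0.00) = 12.00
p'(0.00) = -8.00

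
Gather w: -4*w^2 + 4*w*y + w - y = -4*w^2 + w*(4*y + 1) - y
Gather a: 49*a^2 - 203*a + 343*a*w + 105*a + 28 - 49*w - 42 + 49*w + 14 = 49*a^2 + a*(343*w - 98)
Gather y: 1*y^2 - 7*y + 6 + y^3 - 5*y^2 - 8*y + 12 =y^3 - 4*y^2 - 15*y + 18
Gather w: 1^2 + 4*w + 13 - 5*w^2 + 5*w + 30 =-5*w^2 + 9*w + 44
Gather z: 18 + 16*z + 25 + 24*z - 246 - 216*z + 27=-176*z - 176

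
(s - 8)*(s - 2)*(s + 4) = s^3 - 6*s^2 - 24*s + 64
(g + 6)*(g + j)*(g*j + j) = g^3*j + g^2*j^2 + 7*g^2*j + 7*g*j^2 + 6*g*j + 6*j^2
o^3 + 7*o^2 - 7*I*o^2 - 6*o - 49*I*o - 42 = (o + 7)*(o - 6*I)*(o - I)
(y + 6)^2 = y^2 + 12*y + 36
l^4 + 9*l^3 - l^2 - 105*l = l*(l - 3)*(l + 5)*(l + 7)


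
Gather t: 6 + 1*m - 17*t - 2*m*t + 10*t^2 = m + 10*t^2 + t*(-2*m - 17) + 6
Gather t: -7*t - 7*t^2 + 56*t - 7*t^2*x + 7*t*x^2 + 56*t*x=t^2*(-7*x - 7) + t*(7*x^2 + 56*x + 49)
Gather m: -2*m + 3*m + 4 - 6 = m - 2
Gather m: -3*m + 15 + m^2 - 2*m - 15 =m^2 - 5*m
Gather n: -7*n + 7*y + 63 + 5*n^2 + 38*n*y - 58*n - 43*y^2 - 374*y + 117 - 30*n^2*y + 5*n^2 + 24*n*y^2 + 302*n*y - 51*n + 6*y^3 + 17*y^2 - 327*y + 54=n^2*(10 - 30*y) + n*(24*y^2 + 340*y - 116) + 6*y^3 - 26*y^2 - 694*y + 234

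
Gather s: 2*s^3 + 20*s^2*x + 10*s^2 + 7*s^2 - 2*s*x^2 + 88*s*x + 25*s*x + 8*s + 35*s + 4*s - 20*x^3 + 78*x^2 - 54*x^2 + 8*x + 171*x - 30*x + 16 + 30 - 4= 2*s^3 + s^2*(20*x + 17) + s*(-2*x^2 + 113*x + 47) - 20*x^3 + 24*x^2 + 149*x + 42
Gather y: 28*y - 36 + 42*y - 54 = 70*y - 90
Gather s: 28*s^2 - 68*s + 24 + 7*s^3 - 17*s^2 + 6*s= 7*s^3 + 11*s^2 - 62*s + 24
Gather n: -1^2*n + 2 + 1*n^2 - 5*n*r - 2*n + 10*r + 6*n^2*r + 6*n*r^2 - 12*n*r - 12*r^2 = n^2*(6*r + 1) + n*(6*r^2 - 17*r - 3) - 12*r^2 + 10*r + 2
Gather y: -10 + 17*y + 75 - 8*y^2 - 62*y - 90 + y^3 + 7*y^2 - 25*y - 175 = y^3 - y^2 - 70*y - 200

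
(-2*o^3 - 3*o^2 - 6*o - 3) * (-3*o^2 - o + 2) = 6*o^5 + 11*o^4 + 17*o^3 + 9*o^2 - 9*o - 6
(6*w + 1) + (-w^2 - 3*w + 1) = -w^2 + 3*w + 2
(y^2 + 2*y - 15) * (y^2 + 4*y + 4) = y^4 + 6*y^3 - 3*y^2 - 52*y - 60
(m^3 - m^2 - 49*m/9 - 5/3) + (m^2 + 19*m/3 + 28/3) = m^3 + 8*m/9 + 23/3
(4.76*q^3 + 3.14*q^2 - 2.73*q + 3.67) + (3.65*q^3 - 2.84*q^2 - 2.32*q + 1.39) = 8.41*q^3 + 0.3*q^2 - 5.05*q + 5.06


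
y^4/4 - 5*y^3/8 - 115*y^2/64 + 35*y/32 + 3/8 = (y/4 + 1/2)*(y - 4)*(y - 3/4)*(y + 1/4)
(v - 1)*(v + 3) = v^2 + 2*v - 3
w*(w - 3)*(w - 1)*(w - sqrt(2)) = w^4 - 4*w^3 - sqrt(2)*w^3 + 3*w^2 + 4*sqrt(2)*w^2 - 3*sqrt(2)*w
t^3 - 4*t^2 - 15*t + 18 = (t - 6)*(t - 1)*(t + 3)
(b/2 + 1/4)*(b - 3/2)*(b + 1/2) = b^3/2 - b^2/4 - 5*b/8 - 3/16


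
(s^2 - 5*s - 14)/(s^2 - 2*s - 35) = (s + 2)/(s + 5)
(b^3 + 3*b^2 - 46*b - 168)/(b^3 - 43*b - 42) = (b + 4)/(b + 1)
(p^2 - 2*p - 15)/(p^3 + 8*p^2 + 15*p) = (p - 5)/(p*(p + 5))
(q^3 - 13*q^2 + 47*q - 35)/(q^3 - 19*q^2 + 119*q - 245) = (q - 1)/(q - 7)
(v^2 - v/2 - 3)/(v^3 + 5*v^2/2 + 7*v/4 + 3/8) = 4*(v - 2)/(4*v^2 + 4*v + 1)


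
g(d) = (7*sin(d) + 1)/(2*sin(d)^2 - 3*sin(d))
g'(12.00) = 0.20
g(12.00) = -1.26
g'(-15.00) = 0.03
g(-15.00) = -1.27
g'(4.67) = 0.01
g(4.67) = -1.20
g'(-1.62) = 0.01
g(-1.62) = -1.20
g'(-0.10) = 31.79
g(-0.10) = 0.94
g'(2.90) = -3.31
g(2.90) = -4.43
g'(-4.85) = -1.98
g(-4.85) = -7.86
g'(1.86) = 3.62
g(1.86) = -7.43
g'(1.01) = -4.53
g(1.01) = -6.26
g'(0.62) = -2.89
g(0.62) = -4.75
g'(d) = (-4*sin(d)*cos(d) + 3*cos(d))*(7*sin(d) + 1)/(2*sin(d)^2 - 3*sin(d))^2 + 7*cos(d)/(2*sin(d)^2 - 3*sin(d)) = (-14*cos(d) - 4/tan(d) + 3*cos(d)/sin(d)^2)/(2*sin(d) - 3)^2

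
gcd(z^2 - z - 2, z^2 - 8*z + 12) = z - 2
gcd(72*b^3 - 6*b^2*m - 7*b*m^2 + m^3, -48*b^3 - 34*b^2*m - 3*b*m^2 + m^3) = 3*b + m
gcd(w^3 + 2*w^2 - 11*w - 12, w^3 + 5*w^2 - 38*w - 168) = w + 4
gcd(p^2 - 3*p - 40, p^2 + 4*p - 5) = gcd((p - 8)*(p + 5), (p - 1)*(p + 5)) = p + 5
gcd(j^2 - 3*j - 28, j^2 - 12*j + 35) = j - 7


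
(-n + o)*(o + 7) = -n*o - 7*n + o^2 + 7*o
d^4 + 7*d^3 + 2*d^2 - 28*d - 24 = (d - 2)*(d + 1)*(d + 2)*(d + 6)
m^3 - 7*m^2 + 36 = (m - 6)*(m - 3)*(m + 2)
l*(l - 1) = l^2 - l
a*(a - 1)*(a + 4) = a^3 + 3*a^2 - 4*a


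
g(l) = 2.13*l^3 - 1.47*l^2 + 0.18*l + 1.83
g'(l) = 6.39*l^2 - 2.94*l + 0.18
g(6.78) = 599.32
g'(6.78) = 273.98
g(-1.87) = -17.58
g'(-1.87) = 28.02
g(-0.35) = 1.50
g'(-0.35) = 1.99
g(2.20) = 17.79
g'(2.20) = 24.64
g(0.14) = 1.83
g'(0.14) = -0.11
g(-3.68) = -124.89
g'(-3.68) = 97.54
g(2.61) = 30.16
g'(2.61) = 36.04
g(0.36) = 1.80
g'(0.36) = -0.05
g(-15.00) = -7520.37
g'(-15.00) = 1482.03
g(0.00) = 1.83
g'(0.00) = 0.18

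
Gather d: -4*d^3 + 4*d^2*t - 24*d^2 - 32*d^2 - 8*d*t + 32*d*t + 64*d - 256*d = -4*d^3 + d^2*(4*t - 56) + d*(24*t - 192)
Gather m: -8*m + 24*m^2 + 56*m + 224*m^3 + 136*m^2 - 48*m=224*m^3 + 160*m^2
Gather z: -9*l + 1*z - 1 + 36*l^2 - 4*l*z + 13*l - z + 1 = 36*l^2 - 4*l*z + 4*l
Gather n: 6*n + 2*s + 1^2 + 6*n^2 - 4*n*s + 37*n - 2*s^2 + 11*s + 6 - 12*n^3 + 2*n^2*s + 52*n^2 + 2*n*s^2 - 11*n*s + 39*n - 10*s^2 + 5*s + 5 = -12*n^3 + n^2*(2*s + 58) + n*(2*s^2 - 15*s + 82) - 12*s^2 + 18*s + 12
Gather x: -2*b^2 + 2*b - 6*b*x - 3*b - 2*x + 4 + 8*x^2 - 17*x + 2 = -2*b^2 - b + 8*x^2 + x*(-6*b - 19) + 6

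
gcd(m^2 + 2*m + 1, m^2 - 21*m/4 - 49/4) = 1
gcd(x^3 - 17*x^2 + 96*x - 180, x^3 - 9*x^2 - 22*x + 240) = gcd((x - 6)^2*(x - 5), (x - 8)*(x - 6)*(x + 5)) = x - 6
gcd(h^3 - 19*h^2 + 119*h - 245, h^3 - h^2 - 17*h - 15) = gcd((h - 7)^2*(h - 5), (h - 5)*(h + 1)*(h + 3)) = h - 5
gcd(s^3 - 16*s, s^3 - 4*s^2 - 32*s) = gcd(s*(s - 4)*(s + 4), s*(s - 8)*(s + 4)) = s^2 + 4*s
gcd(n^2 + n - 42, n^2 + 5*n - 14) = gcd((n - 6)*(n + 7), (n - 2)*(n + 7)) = n + 7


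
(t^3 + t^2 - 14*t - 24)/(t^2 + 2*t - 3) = (t^2 - 2*t - 8)/(t - 1)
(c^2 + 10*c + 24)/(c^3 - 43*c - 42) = (c + 4)/(c^2 - 6*c - 7)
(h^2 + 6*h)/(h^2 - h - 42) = h/(h - 7)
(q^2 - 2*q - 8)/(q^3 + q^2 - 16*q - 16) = (q + 2)/(q^2 + 5*q + 4)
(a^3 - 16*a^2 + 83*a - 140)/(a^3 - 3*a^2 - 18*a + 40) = (a^2 - 11*a + 28)/(a^2 + 2*a - 8)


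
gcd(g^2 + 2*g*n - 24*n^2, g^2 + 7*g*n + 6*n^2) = g + 6*n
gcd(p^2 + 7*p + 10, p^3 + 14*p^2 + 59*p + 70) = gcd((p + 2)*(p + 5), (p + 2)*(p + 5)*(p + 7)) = p^2 + 7*p + 10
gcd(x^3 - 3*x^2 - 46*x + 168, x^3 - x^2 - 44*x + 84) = x^2 + x - 42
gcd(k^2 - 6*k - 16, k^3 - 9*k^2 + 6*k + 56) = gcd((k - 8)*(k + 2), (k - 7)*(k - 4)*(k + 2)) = k + 2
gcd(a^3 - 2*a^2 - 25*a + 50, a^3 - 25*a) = a^2 - 25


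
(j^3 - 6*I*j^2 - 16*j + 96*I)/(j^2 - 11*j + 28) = (j^2 + j*(4 - 6*I) - 24*I)/(j - 7)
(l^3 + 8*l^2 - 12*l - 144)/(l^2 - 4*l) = l + 12 + 36/l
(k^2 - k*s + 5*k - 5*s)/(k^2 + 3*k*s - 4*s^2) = (k + 5)/(k + 4*s)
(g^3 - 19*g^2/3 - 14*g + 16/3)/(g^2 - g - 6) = (3*g^2 - 25*g + 8)/(3*(g - 3))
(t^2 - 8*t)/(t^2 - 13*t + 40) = t/(t - 5)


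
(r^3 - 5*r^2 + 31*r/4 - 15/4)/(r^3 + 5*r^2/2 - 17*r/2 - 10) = (2*r^2 - 5*r + 3)/(2*(r^2 + 5*r + 4))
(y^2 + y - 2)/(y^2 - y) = (y + 2)/y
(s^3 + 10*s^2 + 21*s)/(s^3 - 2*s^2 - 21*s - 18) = s*(s + 7)/(s^2 - 5*s - 6)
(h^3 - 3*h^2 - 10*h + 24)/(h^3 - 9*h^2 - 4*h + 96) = (h - 2)/(h - 8)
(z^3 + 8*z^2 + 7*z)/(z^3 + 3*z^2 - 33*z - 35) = z/(z - 5)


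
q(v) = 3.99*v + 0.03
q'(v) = 3.99000000000000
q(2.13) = 8.53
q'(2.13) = 3.99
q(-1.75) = -6.95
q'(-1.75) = 3.99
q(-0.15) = -0.57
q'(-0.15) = 3.99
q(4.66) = 18.62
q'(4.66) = 3.99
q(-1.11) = -4.40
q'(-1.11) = 3.99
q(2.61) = 10.44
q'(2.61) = 3.99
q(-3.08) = -12.26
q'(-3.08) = 3.99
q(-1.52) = -6.03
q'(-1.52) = 3.99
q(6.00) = 23.97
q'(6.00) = 3.99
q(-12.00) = -47.85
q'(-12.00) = 3.99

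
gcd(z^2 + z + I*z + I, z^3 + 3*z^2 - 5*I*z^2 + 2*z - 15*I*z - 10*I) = z + 1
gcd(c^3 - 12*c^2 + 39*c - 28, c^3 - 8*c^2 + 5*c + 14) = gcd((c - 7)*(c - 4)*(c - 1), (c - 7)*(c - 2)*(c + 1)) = c - 7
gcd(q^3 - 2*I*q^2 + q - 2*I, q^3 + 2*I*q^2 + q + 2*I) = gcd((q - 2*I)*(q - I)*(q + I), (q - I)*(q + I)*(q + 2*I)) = q^2 + 1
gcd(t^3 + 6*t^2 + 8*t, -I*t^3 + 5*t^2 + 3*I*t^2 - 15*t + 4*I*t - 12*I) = 1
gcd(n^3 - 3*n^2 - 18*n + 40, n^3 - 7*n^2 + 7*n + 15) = n - 5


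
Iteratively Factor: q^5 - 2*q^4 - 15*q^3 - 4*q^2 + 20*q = (q - 1)*(q^4 - q^3 - 16*q^2 - 20*q) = (q - 5)*(q - 1)*(q^3 + 4*q^2 + 4*q) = q*(q - 5)*(q - 1)*(q^2 + 4*q + 4) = q*(q - 5)*(q - 1)*(q + 2)*(q + 2)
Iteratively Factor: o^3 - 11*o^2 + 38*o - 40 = (o - 2)*(o^2 - 9*o + 20) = (o - 5)*(o - 2)*(o - 4)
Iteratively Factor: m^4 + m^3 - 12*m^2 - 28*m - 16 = (m + 2)*(m^3 - m^2 - 10*m - 8) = (m + 1)*(m + 2)*(m^2 - 2*m - 8) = (m + 1)*(m + 2)^2*(m - 4)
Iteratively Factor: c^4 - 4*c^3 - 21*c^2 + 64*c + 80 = (c + 4)*(c^3 - 8*c^2 + 11*c + 20) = (c - 4)*(c + 4)*(c^2 - 4*c - 5) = (c - 4)*(c + 1)*(c + 4)*(c - 5)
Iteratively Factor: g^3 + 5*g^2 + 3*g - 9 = (g + 3)*(g^2 + 2*g - 3) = (g + 3)^2*(g - 1)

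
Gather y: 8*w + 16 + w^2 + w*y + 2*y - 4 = w^2 + 8*w + y*(w + 2) + 12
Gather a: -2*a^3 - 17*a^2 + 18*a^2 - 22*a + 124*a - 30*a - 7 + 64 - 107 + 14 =-2*a^3 + a^2 + 72*a - 36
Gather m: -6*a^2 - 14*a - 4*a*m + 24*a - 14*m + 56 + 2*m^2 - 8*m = -6*a^2 + 10*a + 2*m^2 + m*(-4*a - 22) + 56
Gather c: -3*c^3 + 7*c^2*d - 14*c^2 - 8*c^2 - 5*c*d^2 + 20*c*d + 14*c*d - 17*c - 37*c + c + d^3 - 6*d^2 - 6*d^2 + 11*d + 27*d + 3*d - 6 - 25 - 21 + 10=-3*c^3 + c^2*(7*d - 22) + c*(-5*d^2 + 34*d - 53) + d^3 - 12*d^2 + 41*d - 42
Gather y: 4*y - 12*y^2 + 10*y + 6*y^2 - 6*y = -6*y^2 + 8*y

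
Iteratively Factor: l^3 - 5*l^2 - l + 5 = (l - 5)*(l^2 - 1) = (l - 5)*(l - 1)*(l + 1)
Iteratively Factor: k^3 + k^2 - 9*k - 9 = (k + 1)*(k^2 - 9) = (k - 3)*(k + 1)*(k + 3)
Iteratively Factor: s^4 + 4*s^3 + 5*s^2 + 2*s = (s + 1)*(s^3 + 3*s^2 + 2*s) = s*(s + 1)*(s^2 + 3*s + 2) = s*(s + 1)^2*(s + 2)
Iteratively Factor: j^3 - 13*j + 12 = (j - 1)*(j^2 + j - 12) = (j - 3)*(j - 1)*(j + 4)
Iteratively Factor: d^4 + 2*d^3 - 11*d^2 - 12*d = (d + 4)*(d^3 - 2*d^2 - 3*d) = (d + 1)*(d + 4)*(d^2 - 3*d) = (d - 3)*(d + 1)*(d + 4)*(d)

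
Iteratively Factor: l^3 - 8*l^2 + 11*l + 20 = (l + 1)*(l^2 - 9*l + 20) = (l - 5)*(l + 1)*(l - 4)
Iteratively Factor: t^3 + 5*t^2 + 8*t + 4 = (t + 2)*(t^2 + 3*t + 2) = (t + 2)^2*(t + 1)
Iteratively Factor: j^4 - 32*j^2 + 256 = (j - 4)*(j^3 + 4*j^2 - 16*j - 64) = (j - 4)^2*(j^2 + 8*j + 16) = (j - 4)^2*(j + 4)*(j + 4)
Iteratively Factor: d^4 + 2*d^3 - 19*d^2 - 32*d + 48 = (d - 4)*(d^3 + 6*d^2 + 5*d - 12) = (d - 4)*(d - 1)*(d^2 + 7*d + 12) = (d - 4)*(d - 1)*(d + 3)*(d + 4)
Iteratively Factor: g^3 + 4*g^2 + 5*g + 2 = (g + 1)*(g^2 + 3*g + 2) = (g + 1)*(g + 2)*(g + 1)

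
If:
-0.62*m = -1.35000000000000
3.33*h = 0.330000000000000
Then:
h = 0.10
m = 2.18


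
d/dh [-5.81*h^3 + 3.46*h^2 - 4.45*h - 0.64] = -17.43*h^2 + 6.92*h - 4.45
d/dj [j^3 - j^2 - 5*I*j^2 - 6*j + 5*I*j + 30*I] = 3*j^2 - 2*j - 10*I*j - 6 + 5*I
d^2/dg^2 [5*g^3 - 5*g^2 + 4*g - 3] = 30*g - 10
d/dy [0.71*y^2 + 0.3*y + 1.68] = 1.42*y + 0.3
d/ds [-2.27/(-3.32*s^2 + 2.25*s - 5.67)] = (5.1075 - 15.0728*s)/(3.32*s^2 - 2.25*s + 5.67)^2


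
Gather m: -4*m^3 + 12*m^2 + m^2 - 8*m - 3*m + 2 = -4*m^3 + 13*m^2 - 11*m + 2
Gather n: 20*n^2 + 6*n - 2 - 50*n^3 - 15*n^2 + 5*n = -50*n^3 + 5*n^2 + 11*n - 2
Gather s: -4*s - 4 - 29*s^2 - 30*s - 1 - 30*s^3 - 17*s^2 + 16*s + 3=-30*s^3 - 46*s^2 - 18*s - 2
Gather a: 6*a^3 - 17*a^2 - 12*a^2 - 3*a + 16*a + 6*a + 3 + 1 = 6*a^3 - 29*a^2 + 19*a + 4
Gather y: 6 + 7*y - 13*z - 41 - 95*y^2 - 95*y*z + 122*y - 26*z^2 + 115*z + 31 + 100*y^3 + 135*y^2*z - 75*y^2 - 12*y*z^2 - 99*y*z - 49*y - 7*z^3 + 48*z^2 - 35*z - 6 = 100*y^3 + y^2*(135*z - 170) + y*(-12*z^2 - 194*z + 80) - 7*z^3 + 22*z^2 + 67*z - 10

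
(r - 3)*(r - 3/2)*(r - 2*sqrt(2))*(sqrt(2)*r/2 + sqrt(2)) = sqrt(2)*r^4/2 - 2*r^3 - 5*sqrt(2)*r^3/4 - 9*sqrt(2)*r^2/4 + 5*r^2 + 9*sqrt(2)*r/2 + 9*r - 18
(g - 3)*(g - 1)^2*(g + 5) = g^4 - 18*g^2 + 32*g - 15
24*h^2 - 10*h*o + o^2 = (-6*h + o)*(-4*h + o)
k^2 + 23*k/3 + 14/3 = (k + 2/3)*(k + 7)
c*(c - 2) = c^2 - 2*c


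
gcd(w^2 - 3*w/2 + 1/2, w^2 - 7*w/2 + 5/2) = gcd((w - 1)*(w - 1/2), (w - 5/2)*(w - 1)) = w - 1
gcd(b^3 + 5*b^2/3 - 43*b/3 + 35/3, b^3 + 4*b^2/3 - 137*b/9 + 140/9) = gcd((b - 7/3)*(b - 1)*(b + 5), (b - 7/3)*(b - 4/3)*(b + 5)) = b^2 + 8*b/3 - 35/3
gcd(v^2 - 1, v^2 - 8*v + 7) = v - 1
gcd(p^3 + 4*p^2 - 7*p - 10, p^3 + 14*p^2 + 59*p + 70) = p + 5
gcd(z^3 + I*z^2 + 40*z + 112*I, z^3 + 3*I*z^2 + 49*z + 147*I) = z - 7*I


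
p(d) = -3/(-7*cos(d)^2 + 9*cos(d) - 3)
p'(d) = -3*(-14*sin(d)*cos(d) + 9*sin(d))/(-7*cos(d)^2 + 9*cos(d) - 3)^2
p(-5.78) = 6.15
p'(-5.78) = 19.85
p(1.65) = 0.80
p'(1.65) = -2.14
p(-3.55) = 0.17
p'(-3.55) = -0.09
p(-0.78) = 21.50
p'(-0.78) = -103.20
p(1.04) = 12.61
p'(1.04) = -87.50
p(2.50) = 0.20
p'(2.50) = -0.17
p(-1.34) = 2.29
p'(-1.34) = 9.90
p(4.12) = 0.29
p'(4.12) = 0.40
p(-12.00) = 7.69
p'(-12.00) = 29.79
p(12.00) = 7.69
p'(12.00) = -29.79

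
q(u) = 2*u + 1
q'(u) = 2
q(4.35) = 9.70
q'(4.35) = 2.00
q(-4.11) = -7.22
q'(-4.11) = 2.00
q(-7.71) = -14.42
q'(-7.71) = 2.00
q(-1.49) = -1.98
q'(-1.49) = 2.00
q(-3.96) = -6.92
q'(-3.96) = 2.00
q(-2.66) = -4.32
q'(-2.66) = 2.00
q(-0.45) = 0.10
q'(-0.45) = 2.00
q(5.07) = 11.14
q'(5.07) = 2.00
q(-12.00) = -23.00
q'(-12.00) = 2.00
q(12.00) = 25.00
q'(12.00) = 2.00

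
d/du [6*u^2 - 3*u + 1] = 12*u - 3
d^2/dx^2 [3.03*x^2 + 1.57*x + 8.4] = 6.06000000000000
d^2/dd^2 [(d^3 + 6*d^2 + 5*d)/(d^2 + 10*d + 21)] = 24*(2*d^3 + 21*d^2 + 84*d + 133)/(d^6 + 30*d^5 + 363*d^4 + 2260*d^3 + 7623*d^2 + 13230*d + 9261)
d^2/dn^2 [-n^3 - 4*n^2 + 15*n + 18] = -6*n - 8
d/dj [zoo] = 0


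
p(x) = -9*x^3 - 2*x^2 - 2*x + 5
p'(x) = -27*x^2 - 4*x - 2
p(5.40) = -1481.30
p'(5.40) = -810.92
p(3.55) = -429.95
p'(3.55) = -356.47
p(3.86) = -550.13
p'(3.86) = -419.73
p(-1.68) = 45.39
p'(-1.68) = -71.48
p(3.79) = -521.27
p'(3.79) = -404.99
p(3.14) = -299.63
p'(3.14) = -280.77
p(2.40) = -135.74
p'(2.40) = -167.12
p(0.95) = -6.42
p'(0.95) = -30.17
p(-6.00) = 1889.00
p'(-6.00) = -950.00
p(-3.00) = 236.00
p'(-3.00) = -233.00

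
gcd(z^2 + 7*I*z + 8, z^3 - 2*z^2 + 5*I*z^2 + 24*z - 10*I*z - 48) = z + 8*I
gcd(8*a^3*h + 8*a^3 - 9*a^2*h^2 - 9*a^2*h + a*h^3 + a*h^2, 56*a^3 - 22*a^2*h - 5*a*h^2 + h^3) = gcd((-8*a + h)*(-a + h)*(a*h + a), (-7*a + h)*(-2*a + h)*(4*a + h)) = 1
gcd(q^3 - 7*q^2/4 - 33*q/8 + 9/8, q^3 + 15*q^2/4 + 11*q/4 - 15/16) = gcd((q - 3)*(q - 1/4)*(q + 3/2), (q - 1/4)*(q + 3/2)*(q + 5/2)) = q^2 + 5*q/4 - 3/8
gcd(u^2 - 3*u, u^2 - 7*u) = u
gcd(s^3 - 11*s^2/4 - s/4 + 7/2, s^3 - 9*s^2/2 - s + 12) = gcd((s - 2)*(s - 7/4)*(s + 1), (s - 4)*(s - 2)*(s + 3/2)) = s - 2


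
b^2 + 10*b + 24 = (b + 4)*(b + 6)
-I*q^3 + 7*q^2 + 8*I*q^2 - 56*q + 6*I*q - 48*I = (q - 8)*(q + 6*I)*(-I*q + 1)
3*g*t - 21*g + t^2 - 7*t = (3*g + t)*(t - 7)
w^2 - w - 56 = (w - 8)*(w + 7)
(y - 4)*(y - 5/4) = y^2 - 21*y/4 + 5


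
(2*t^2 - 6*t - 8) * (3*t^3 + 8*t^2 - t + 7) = 6*t^5 - 2*t^4 - 74*t^3 - 44*t^2 - 34*t - 56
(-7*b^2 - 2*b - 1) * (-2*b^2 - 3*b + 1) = 14*b^4 + 25*b^3 + b^2 + b - 1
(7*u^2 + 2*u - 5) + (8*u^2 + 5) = 15*u^2 + 2*u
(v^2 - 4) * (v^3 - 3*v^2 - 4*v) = v^5 - 3*v^4 - 8*v^3 + 12*v^2 + 16*v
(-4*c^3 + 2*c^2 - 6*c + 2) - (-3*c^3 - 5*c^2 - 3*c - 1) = -c^3 + 7*c^2 - 3*c + 3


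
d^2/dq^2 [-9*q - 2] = 0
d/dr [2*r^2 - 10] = 4*r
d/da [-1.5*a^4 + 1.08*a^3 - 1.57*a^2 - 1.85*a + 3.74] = -6.0*a^3 + 3.24*a^2 - 3.14*a - 1.85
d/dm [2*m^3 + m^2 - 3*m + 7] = 6*m^2 + 2*m - 3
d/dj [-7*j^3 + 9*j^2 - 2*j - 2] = -21*j^2 + 18*j - 2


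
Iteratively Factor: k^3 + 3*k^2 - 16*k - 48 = (k + 4)*(k^2 - k - 12) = (k - 4)*(k + 4)*(k + 3)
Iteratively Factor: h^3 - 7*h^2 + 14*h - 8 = (h - 2)*(h^2 - 5*h + 4) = (h - 4)*(h - 2)*(h - 1)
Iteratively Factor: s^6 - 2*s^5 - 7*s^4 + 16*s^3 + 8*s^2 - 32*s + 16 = (s + 2)*(s^5 - 4*s^4 + s^3 + 14*s^2 - 20*s + 8) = (s + 2)^2*(s^4 - 6*s^3 + 13*s^2 - 12*s + 4) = (s - 2)*(s + 2)^2*(s^3 - 4*s^2 + 5*s - 2) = (s - 2)^2*(s + 2)^2*(s^2 - 2*s + 1) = (s - 2)^2*(s - 1)*(s + 2)^2*(s - 1)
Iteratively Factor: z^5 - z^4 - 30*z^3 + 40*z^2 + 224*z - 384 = (z - 3)*(z^4 + 2*z^3 - 24*z^2 - 32*z + 128) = (z - 3)*(z + 4)*(z^3 - 2*z^2 - 16*z + 32) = (z - 4)*(z - 3)*(z + 4)*(z^2 + 2*z - 8) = (z - 4)*(z - 3)*(z - 2)*(z + 4)*(z + 4)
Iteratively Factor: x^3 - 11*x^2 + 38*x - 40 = (x - 2)*(x^2 - 9*x + 20) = (x - 5)*(x - 2)*(x - 4)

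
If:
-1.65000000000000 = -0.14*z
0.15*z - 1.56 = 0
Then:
No Solution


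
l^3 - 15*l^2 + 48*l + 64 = (l - 8)^2*(l + 1)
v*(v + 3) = v^2 + 3*v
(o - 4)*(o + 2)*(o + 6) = o^3 + 4*o^2 - 20*o - 48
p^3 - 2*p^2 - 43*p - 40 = (p - 8)*(p + 1)*(p + 5)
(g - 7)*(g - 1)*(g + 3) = g^3 - 5*g^2 - 17*g + 21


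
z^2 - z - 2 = (z - 2)*(z + 1)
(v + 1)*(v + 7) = v^2 + 8*v + 7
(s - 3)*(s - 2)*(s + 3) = s^3 - 2*s^2 - 9*s + 18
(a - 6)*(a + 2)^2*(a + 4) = a^4 + 2*a^3 - 28*a^2 - 104*a - 96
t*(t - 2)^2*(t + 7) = t^4 + 3*t^3 - 24*t^2 + 28*t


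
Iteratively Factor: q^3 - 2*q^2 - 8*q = (q)*(q^2 - 2*q - 8) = q*(q - 4)*(q + 2)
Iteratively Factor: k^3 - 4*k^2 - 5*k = (k + 1)*(k^2 - 5*k) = (k - 5)*(k + 1)*(k)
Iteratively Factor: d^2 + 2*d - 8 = (d + 4)*(d - 2)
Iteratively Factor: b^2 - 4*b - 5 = (b + 1)*(b - 5)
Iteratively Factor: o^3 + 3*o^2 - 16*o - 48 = (o + 3)*(o^2 - 16) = (o + 3)*(o + 4)*(o - 4)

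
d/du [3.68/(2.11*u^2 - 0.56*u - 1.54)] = (2.0608 - 15.5296*u)/(-2.11*u^2 + 0.56*u + 1.54)^2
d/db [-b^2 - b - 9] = -2*b - 1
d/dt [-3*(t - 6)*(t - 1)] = 21 - 6*t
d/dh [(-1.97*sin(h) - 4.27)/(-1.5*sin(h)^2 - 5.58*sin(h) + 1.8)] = (-12.81*sin(h) + 1.4775*cos(2*h) - 28.8501)*cos(h)/(1.5*sin(h)^2 + 5.58*sin(h) - 1.8)^2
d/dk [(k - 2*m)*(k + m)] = 2*k - m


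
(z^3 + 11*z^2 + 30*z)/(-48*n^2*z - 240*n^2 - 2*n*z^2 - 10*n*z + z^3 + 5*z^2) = z*(z + 6)/(-48*n^2 - 2*n*z + z^2)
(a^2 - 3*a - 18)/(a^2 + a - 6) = (a - 6)/(a - 2)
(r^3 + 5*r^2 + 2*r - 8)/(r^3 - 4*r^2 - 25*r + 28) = (r + 2)/(r - 7)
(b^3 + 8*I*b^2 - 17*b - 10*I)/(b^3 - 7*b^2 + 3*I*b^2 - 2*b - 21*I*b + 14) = (b + 5*I)/(b - 7)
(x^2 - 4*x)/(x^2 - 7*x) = (x - 4)/(x - 7)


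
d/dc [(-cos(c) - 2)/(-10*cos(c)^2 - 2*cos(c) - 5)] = (10*cos(c)^2 + 40*cos(c) - 1)*sin(c)/(-10*sin(c)^2 + 2*cos(c) + 15)^2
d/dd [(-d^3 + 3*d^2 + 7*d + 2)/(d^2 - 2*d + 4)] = (-d^4 + 4*d^3 - 25*d^2 + 20*d + 32)/(d^4 - 4*d^3 + 12*d^2 - 16*d + 16)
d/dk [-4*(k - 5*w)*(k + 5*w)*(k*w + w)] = 4*w*(-3*k^2 - 2*k + 25*w^2)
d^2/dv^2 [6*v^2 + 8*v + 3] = 12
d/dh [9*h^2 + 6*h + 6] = 18*h + 6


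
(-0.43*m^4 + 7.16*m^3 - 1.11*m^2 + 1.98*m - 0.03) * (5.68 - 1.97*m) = 0.8471*m^5 - 16.5476*m^4 + 42.8555*m^3 - 10.2054*m^2 + 11.3055*m - 0.1704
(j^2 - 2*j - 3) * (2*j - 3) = 2*j^3 - 7*j^2 + 9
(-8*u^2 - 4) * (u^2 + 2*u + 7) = -8*u^4 - 16*u^3 - 60*u^2 - 8*u - 28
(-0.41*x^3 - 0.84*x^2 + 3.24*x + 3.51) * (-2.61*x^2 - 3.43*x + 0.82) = 1.0701*x^5 + 3.5987*x^4 - 5.9114*x^3 - 20.9631*x^2 - 9.3825*x + 2.8782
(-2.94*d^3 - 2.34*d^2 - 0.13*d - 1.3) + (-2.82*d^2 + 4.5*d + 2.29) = -2.94*d^3 - 5.16*d^2 + 4.37*d + 0.99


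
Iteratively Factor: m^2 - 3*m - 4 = (m - 4)*(m + 1)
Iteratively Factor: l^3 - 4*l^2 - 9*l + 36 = (l + 3)*(l^2 - 7*l + 12) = (l - 3)*(l + 3)*(l - 4)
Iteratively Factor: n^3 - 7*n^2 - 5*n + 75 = (n - 5)*(n^2 - 2*n - 15) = (n - 5)^2*(n + 3)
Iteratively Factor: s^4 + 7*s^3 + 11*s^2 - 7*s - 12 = (s + 3)*(s^3 + 4*s^2 - s - 4) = (s + 1)*(s + 3)*(s^2 + 3*s - 4) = (s + 1)*(s + 3)*(s + 4)*(s - 1)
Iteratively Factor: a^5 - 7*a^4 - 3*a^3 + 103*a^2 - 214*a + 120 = (a + 4)*(a^4 - 11*a^3 + 41*a^2 - 61*a + 30) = (a - 1)*(a + 4)*(a^3 - 10*a^2 + 31*a - 30) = (a - 3)*(a - 1)*(a + 4)*(a^2 - 7*a + 10) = (a - 5)*(a - 3)*(a - 1)*(a + 4)*(a - 2)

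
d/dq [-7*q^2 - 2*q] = -14*q - 2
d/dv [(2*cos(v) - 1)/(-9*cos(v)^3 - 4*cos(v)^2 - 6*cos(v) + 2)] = 16*(-36*cos(v)^3 + 19*cos(v)^2 + 8*cos(v) + 2)*sin(v)/(51*cos(v) + 8*cos(2*v) + 9*cos(3*v))^2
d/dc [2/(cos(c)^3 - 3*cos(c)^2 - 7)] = 6*(cos(c) - 2)*sin(c)*cos(c)/(-cos(c)^3 + 3*cos(c)^2 + 7)^2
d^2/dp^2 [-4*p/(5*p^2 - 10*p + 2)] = 40*(-20*p*(p - 1)^2 + (3*p - 2)*(5*p^2 - 10*p + 2))/(5*p^2 - 10*p + 2)^3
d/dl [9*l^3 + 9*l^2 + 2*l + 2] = 27*l^2 + 18*l + 2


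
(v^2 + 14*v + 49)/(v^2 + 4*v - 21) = (v + 7)/(v - 3)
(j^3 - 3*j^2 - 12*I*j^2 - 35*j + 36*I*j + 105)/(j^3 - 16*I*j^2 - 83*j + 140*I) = (j - 3)/(j - 4*I)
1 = 1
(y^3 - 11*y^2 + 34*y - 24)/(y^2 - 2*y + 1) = (y^2 - 10*y + 24)/(y - 1)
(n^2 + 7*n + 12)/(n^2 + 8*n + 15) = (n + 4)/(n + 5)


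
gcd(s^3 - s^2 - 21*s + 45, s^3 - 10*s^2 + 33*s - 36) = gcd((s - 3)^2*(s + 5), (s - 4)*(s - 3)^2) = s^2 - 6*s + 9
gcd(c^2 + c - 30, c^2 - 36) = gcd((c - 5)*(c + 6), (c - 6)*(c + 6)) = c + 6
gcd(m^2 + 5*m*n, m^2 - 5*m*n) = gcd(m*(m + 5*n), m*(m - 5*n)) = m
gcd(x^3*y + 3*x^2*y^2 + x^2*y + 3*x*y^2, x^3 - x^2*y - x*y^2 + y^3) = 1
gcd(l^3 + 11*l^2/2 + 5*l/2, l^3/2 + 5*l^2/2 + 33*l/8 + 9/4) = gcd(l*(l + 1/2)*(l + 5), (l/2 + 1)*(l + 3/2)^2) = 1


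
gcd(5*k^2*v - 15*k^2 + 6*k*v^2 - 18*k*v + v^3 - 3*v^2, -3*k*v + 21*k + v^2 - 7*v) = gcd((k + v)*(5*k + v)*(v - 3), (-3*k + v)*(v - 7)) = 1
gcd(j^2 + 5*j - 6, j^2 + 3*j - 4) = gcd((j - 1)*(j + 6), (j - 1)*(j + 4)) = j - 1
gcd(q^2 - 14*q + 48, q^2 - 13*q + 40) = q - 8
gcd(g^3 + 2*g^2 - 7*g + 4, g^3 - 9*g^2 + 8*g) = g - 1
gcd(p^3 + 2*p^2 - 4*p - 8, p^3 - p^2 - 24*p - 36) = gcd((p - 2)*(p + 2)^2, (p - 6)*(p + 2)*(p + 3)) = p + 2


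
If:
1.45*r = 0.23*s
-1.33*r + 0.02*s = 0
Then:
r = 0.00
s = 0.00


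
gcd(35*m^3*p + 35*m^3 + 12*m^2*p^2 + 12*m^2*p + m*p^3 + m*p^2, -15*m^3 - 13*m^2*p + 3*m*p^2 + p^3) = 5*m + p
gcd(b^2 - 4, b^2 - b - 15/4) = 1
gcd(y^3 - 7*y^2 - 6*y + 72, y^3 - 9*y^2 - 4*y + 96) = y^2 - y - 12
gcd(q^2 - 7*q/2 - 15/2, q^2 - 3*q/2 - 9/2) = q + 3/2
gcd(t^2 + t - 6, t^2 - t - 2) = t - 2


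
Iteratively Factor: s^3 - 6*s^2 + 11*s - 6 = (s - 2)*(s^2 - 4*s + 3) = (s - 3)*(s - 2)*(s - 1)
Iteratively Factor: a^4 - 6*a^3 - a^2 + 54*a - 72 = (a + 3)*(a^3 - 9*a^2 + 26*a - 24) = (a - 3)*(a + 3)*(a^2 - 6*a + 8) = (a - 3)*(a - 2)*(a + 3)*(a - 4)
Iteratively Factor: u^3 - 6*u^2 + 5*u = (u - 5)*(u^2 - u) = u*(u - 5)*(u - 1)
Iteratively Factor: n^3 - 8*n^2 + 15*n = (n)*(n^2 - 8*n + 15) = n*(n - 5)*(n - 3)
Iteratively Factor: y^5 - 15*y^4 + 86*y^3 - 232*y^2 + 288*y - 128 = (y - 1)*(y^4 - 14*y^3 + 72*y^2 - 160*y + 128) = (y - 2)*(y - 1)*(y^3 - 12*y^2 + 48*y - 64) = (y - 4)*(y - 2)*(y - 1)*(y^2 - 8*y + 16) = (y - 4)^2*(y - 2)*(y - 1)*(y - 4)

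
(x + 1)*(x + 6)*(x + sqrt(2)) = x^3 + sqrt(2)*x^2 + 7*x^2 + 6*x + 7*sqrt(2)*x + 6*sqrt(2)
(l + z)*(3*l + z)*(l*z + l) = 3*l^3*z + 3*l^3 + 4*l^2*z^2 + 4*l^2*z + l*z^3 + l*z^2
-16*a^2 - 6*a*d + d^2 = (-8*a + d)*(2*a + d)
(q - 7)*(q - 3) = q^2 - 10*q + 21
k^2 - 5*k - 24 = (k - 8)*(k + 3)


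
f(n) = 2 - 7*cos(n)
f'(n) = 7*sin(n)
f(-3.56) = 8.40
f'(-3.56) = 2.84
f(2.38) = 7.07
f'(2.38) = 4.83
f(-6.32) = -5.00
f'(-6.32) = -0.26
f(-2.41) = 7.21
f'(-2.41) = -4.68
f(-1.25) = -0.21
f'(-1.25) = -6.64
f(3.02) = 8.95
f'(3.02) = 0.85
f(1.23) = -0.34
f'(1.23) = 6.60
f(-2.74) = 8.44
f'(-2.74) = -2.74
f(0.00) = -5.00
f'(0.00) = 0.00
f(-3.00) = 8.93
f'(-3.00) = -0.99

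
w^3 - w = w*(w - 1)*(w + 1)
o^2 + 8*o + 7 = (o + 1)*(o + 7)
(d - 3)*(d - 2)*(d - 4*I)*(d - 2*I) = d^4 - 5*d^3 - 6*I*d^3 - 2*d^2 + 30*I*d^2 + 40*d - 36*I*d - 48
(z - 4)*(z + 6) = z^2 + 2*z - 24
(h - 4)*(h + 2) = h^2 - 2*h - 8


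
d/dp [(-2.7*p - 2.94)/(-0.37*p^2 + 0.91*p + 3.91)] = (0.999*p^2 - 2.457*p - (0.74*p - 0.91)*(2.7*p + 2.94) - 10.557)/(-0.37*p^2 + 0.91*p + 3.91)^2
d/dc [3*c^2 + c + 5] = 6*c + 1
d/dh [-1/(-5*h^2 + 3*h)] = (3 - 10*h)/(h^2*(5*h - 3)^2)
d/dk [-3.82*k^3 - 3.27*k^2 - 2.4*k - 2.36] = -11.46*k^2 - 6.54*k - 2.4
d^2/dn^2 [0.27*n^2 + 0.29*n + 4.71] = 0.540000000000000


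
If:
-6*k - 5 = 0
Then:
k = -5/6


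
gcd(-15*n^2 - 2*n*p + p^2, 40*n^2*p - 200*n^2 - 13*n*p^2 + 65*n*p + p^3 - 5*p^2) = -5*n + p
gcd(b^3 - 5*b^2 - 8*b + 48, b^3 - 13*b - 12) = b^2 - b - 12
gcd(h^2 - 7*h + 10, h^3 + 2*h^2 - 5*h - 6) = h - 2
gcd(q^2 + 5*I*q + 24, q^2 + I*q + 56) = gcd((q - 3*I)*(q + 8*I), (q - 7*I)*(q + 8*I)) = q + 8*I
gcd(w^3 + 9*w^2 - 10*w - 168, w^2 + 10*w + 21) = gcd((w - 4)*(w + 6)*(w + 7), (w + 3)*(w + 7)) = w + 7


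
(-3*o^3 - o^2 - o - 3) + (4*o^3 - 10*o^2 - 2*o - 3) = o^3 - 11*o^2 - 3*o - 6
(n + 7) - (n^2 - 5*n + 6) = -n^2 + 6*n + 1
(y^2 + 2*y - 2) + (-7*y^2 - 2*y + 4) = 2 - 6*y^2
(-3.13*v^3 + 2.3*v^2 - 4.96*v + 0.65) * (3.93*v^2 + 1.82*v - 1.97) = -12.3009*v^5 + 3.3424*v^4 - 9.1407*v^3 - 11.0037*v^2 + 10.9542*v - 1.2805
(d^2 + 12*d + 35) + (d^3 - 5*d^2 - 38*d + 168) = d^3 - 4*d^2 - 26*d + 203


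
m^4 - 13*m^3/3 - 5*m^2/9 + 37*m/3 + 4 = (m - 3)^2*(m + 1/3)*(m + 4/3)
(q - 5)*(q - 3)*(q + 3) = q^3 - 5*q^2 - 9*q + 45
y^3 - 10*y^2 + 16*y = y*(y - 8)*(y - 2)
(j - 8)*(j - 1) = j^2 - 9*j + 8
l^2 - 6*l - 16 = (l - 8)*(l + 2)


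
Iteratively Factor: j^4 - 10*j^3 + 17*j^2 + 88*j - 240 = (j - 4)*(j^3 - 6*j^2 - 7*j + 60) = (j - 5)*(j - 4)*(j^2 - j - 12) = (j - 5)*(j - 4)*(j + 3)*(j - 4)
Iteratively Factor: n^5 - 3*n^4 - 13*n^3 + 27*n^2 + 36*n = (n)*(n^4 - 3*n^3 - 13*n^2 + 27*n + 36) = n*(n - 3)*(n^3 - 13*n - 12) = n*(n - 4)*(n - 3)*(n^2 + 4*n + 3) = n*(n - 4)*(n - 3)*(n + 3)*(n + 1)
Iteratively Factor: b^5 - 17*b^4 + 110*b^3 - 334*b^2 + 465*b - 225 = (b - 3)*(b^4 - 14*b^3 + 68*b^2 - 130*b + 75) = (b - 3)*(b - 1)*(b^3 - 13*b^2 + 55*b - 75) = (b - 5)*(b - 3)*(b - 1)*(b^2 - 8*b + 15) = (b - 5)^2*(b - 3)*(b - 1)*(b - 3)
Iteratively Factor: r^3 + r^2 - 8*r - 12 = (r + 2)*(r^2 - r - 6) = (r - 3)*(r + 2)*(r + 2)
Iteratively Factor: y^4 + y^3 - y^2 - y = (y + 1)*(y^3 - y) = (y + 1)^2*(y^2 - y) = (y - 1)*(y + 1)^2*(y)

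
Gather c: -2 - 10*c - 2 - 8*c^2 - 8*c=-8*c^2 - 18*c - 4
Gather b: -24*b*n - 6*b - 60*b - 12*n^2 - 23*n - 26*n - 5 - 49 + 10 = b*(-24*n - 66) - 12*n^2 - 49*n - 44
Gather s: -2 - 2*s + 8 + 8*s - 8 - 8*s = -2*s - 2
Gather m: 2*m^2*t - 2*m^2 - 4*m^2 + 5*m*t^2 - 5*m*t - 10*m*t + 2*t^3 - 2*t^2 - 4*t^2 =m^2*(2*t - 6) + m*(5*t^2 - 15*t) + 2*t^3 - 6*t^2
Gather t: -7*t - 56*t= -63*t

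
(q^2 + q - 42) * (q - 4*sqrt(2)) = q^3 - 4*sqrt(2)*q^2 + q^2 - 42*q - 4*sqrt(2)*q + 168*sqrt(2)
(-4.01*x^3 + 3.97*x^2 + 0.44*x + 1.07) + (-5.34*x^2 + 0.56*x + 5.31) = -4.01*x^3 - 1.37*x^2 + 1.0*x + 6.38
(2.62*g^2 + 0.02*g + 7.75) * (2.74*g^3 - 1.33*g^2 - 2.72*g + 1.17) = 7.1788*g^5 - 3.4298*g^4 + 14.082*g^3 - 7.2965*g^2 - 21.0566*g + 9.0675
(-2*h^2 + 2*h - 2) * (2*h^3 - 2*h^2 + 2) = -4*h^5 + 8*h^4 - 8*h^3 + 4*h - 4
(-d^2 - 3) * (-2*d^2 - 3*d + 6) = 2*d^4 + 3*d^3 + 9*d - 18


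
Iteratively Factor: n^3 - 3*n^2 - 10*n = (n + 2)*(n^2 - 5*n) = n*(n + 2)*(n - 5)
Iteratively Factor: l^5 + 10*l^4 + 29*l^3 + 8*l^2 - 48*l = (l + 4)*(l^4 + 6*l^3 + 5*l^2 - 12*l) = (l + 4)^2*(l^3 + 2*l^2 - 3*l) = l*(l + 4)^2*(l^2 + 2*l - 3) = l*(l - 1)*(l + 4)^2*(l + 3)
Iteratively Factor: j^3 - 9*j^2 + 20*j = (j - 4)*(j^2 - 5*j) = (j - 5)*(j - 4)*(j)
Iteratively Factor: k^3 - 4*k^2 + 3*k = (k)*(k^2 - 4*k + 3) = k*(k - 3)*(k - 1)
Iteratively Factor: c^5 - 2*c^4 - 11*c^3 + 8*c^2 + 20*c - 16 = (c - 4)*(c^4 + 2*c^3 - 3*c^2 - 4*c + 4) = (c - 4)*(c - 1)*(c^3 + 3*c^2 - 4) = (c - 4)*(c - 1)^2*(c^2 + 4*c + 4) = (c - 4)*(c - 1)^2*(c + 2)*(c + 2)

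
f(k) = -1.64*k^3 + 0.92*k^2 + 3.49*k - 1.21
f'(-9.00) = -411.59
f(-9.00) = 1237.46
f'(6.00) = -162.59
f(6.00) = -301.39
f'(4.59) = -91.72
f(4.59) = -124.40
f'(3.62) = -54.32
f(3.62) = -54.32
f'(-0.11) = 3.23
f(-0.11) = -1.58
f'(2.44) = -21.31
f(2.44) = -11.04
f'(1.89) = -10.61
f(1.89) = -2.40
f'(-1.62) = -12.40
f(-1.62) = 2.52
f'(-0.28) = 2.59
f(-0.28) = -2.08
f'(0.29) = 3.61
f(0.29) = -0.16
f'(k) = -4.92*k^2 + 1.84*k + 3.49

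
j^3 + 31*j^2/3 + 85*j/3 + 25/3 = (j + 1/3)*(j + 5)^2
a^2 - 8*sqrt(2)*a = a*(a - 8*sqrt(2))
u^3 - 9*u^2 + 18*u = u*(u - 6)*(u - 3)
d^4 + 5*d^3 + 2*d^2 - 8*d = d*(d - 1)*(d + 2)*(d + 4)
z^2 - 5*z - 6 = (z - 6)*(z + 1)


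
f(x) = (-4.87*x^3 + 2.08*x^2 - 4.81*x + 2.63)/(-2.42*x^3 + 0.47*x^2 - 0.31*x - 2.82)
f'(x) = (-14.61*x^2 + 4.16*x - 4.81)/(-2.42*x^3 + 0.47*x^2 - 0.31*x - 2.82) + (7.26*x^2 - 0.94*x + 0.31)*(-4.87*x^3 + 2.08*x^2 - 4.81*x + 2.63)/(-2.42*x^3 + 0.47*x^2 - 0.31*x - 2.82)^2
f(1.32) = 1.42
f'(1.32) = 1.03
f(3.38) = 1.94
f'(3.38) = 0.03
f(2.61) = 1.89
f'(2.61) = 0.09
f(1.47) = 1.55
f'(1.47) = 0.77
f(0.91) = 0.81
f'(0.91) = 1.91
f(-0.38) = -2.01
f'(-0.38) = 4.78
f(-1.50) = 4.51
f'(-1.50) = 5.45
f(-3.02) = 2.47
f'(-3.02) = 0.30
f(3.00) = 1.92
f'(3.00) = 0.05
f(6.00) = 1.97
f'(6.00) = 0.01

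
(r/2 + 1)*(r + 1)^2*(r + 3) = r^4/2 + 7*r^3/2 + 17*r^2/2 + 17*r/2 + 3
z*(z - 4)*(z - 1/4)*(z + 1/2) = z^4 - 15*z^3/4 - 9*z^2/8 + z/2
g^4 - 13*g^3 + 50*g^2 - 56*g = g*(g - 7)*(g - 4)*(g - 2)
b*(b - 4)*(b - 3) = b^3 - 7*b^2 + 12*b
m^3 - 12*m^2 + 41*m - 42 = (m - 7)*(m - 3)*(m - 2)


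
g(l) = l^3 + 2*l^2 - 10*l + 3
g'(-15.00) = 605.00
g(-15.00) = -2772.00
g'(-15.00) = 605.00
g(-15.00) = -2772.00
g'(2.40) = 16.88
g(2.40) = 4.34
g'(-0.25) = -10.81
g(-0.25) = 5.61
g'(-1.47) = -9.40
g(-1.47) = 18.85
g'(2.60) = 20.68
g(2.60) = 8.10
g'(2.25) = 14.19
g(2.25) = 2.02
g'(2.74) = 23.48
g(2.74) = 11.19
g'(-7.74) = 138.76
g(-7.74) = -263.47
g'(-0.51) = -11.26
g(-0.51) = 8.49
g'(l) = 3*l^2 + 4*l - 10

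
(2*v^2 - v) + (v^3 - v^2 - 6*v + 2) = v^3 + v^2 - 7*v + 2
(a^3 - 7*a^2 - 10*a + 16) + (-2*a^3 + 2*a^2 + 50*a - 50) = -a^3 - 5*a^2 + 40*a - 34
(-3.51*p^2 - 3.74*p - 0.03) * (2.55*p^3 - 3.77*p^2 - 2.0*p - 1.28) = -8.9505*p^5 + 3.6957*p^4 + 21.0433*p^3 + 12.0859*p^2 + 4.8472*p + 0.0384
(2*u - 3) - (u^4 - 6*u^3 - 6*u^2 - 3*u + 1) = -u^4 + 6*u^3 + 6*u^2 + 5*u - 4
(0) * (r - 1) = 0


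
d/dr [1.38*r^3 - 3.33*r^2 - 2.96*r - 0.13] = 4.14*r^2 - 6.66*r - 2.96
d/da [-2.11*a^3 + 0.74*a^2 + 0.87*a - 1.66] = -6.33*a^2 + 1.48*a + 0.87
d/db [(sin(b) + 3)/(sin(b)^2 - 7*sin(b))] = (-cos(b) - 6/tan(b) + 21*cos(b)/sin(b)^2)/(sin(b) - 7)^2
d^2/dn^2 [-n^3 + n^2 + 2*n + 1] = 2 - 6*n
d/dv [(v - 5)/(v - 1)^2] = (9 - v)/(v - 1)^3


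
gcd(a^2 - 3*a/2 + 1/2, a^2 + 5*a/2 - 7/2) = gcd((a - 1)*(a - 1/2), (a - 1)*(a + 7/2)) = a - 1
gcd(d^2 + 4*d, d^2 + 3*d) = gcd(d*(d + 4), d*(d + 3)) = d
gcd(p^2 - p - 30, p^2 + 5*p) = p + 5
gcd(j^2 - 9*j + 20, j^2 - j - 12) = j - 4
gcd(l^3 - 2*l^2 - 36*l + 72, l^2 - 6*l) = l - 6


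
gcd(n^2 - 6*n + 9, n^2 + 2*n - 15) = n - 3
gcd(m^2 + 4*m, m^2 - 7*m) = m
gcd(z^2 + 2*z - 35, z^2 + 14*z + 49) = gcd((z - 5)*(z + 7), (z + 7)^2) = z + 7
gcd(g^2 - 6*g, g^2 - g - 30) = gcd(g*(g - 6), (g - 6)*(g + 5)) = g - 6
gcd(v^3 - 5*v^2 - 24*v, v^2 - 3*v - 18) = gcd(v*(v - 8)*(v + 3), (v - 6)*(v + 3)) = v + 3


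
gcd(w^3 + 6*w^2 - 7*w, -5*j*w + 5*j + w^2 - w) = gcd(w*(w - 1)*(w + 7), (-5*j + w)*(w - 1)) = w - 1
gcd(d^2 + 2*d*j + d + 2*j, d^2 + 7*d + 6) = d + 1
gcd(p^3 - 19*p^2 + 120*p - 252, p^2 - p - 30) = p - 6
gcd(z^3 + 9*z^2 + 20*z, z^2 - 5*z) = z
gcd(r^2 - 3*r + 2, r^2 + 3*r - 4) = r - 1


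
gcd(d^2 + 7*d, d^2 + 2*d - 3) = 1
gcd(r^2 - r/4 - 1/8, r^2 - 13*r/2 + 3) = r - 1/2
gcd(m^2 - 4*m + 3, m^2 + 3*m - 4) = m - 1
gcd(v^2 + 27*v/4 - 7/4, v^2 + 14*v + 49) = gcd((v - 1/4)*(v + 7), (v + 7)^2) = v + 7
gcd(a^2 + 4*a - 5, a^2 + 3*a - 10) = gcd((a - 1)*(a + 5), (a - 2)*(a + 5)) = a + 5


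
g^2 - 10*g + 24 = (g - 6)*(g - 4)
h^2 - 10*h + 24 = (h - 6)*(h - 4)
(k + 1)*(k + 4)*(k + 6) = k^3 + 11*k^2 + 34*k + 24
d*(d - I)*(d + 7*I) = d^3 + 6*I*d^2 + 7*d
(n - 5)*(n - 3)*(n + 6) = n^3 - 2*n^2 - 33*n + 90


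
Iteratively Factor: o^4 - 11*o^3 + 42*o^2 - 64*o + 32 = (o - 4)*(o^3 - 7*o^2 + 14*o - 8) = (o - 4)*(o - 2)*(o^2 - 5*o + 4) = (o - 4)^2*(o - 2)*(o - 1)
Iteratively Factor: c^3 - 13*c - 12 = (c + 3)*(c^2 - 3*c - 4) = (c - 4)*(c + 3)*(c + 1)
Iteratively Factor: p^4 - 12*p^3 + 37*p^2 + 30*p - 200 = (p + 2)*(p^3 - 14*p^2 + 65*p - 100) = (p - 5)*(p + 2)*(p^2 - 9*p + 20) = (p - 5)^2*(p + 2)*(p - 4)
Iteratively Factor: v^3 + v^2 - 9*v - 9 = (v - 3)*(v^2 + 4*v + 3) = (v - 3)*(v + 1)*(v + 3)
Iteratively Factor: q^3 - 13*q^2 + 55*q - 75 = (q - 3)*(q^2 - 10*q + 25) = (q - 5)*(q - 3)*(q - 5)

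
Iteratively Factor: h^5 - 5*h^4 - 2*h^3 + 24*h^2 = (h - 4)*(h^4 - h^3 - 6*h^2) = h*(h - 4)*(h^3 - h^2 - 6*h) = h*(h - 4)*(h - 3)*(h^2 + 2*h) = h*(h - 4)*(h - 3)*(h + 2)*(h)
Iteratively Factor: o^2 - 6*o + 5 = (o - 5)*(o - 1)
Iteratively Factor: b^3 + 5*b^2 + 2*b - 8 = (b + 2)*(b^2 + 3*b - 4) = (b - 1)*(b + 2)*(b + 4)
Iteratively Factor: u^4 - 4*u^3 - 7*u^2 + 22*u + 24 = (u + 1)*(u^3 - 5*u^2 - 2*u + 24) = (u + 1)*(u + 2)*(u^2 - 7*u + 12) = (u - 3)*(u + 1)*(u + 2)*(u - 4)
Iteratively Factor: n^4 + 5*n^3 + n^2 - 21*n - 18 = (n + 1)*(n^3 + 4*n^2 - 3*n - 18) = (n + 1)*(n + 3)*(n^2 + n - 6) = (n + 1)*(n + 3)^2*(n - 2)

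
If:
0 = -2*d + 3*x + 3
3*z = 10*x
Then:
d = 9*z/20 + 3/2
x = 3*z/10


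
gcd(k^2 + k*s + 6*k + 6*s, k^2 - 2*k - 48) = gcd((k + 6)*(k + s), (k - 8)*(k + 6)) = k + 6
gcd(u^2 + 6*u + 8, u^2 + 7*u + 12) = u + 4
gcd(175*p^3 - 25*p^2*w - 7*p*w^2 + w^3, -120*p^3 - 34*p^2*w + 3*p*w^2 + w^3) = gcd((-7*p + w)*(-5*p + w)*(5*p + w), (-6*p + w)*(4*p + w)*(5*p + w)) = 5*p + w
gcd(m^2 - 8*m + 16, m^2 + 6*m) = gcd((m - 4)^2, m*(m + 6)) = 1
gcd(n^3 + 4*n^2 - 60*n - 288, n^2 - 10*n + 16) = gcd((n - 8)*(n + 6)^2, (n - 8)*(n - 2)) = n - 8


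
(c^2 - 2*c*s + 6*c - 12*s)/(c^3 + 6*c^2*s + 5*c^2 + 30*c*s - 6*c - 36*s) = (c - 2*s)/(c^2 + 6*c*s - c - 6*s)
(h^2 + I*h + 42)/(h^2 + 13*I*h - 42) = (h - 6*I)/(h + 6*I)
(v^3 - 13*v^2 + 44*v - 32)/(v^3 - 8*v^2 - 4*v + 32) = (v^2 - 5*v + 4)/(v^2 - 4)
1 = 1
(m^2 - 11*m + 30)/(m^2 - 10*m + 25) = (m - 6)/(m - 5)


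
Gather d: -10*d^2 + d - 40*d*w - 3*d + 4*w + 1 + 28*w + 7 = -10*d^2 + d*(-40*w - 2) + 32*w + 8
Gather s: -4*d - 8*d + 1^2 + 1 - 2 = -12*d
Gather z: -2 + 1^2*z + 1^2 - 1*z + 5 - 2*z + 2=6 - 2*z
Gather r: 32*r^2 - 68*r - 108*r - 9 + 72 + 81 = 32*r^2 - 176*r + 144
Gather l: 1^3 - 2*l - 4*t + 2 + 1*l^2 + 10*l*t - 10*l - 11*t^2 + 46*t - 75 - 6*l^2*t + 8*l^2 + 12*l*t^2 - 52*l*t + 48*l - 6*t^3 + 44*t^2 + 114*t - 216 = l^2*(9 - 6*t) + l*(12*t^2 - 42*t + 36) - 6*t^3 + 33*t^2 + 156*t - 288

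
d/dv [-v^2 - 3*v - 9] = -2*v - 3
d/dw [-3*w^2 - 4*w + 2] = -6*w - 4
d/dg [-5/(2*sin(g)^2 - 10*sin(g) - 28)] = 5*(2*sin(g) - 5)*cos(g)/(2*(sin(g) - 7)^2*(sin(g) + 2)^2)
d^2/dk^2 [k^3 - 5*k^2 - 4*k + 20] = 6*k - 10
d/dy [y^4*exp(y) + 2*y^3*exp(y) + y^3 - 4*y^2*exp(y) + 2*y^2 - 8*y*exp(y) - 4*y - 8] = y^4*exp(y) + 6*y^3*exp(y) + 2*y^2*exp(y) + 3*y^2 - 16*y*exp(y) + 4*y - 8*exp(y) - 4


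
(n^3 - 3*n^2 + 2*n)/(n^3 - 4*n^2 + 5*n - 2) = n/(n - 1)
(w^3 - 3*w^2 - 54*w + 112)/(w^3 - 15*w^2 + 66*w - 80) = (w + 7)/(w - 5)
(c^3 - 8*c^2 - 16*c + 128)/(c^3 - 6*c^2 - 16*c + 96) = (c - 8)/(c - 6)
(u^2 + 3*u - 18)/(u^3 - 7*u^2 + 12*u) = (u + 6)/(u*(u - 4))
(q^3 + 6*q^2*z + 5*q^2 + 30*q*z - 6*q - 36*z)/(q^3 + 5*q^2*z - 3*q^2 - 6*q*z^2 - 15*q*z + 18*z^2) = (-q^2 - 5*q + 6)/(-q^2 + q*z + 3*q - 3*z)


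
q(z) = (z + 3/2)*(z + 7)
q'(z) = 2*z + 17/2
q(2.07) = 32.38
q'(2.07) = 12.64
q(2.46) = 37.46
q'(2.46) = 13.42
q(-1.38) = 0.67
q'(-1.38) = 5.74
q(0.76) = 17.54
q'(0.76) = 10.02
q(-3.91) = -7.45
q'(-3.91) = 0.68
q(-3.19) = -6.44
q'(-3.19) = 2.12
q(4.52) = 69.35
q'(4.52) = 17.54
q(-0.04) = 10.16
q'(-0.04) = 8.42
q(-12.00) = 52.50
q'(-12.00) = -15.50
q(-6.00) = -4.50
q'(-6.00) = -3.50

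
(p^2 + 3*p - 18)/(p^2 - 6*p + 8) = (p^2 + 3*p - 18)/(p^2 - 6*p + 8)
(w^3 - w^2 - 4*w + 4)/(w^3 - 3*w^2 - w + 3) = (w^2 - 4)/(w^2 - 2*w - 3)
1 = 1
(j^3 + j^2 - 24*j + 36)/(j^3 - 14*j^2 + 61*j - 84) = (j^2 + 4*j - 12)/(j^2 - 11*j + 28)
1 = 1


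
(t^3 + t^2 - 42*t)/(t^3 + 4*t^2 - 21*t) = (t - 6)/(t - 3)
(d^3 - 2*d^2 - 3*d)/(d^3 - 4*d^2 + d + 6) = d/(d - 2)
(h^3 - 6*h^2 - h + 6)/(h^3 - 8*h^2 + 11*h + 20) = (h^2 - 7*h + 6)/(h^2 - 9*h + 20)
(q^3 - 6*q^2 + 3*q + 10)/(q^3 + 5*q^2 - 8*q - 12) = (q - 5)/(q + 6)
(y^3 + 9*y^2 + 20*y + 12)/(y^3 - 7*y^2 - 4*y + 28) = (y^2 + 7*y + 6)/(y^2 - 9*y + 14)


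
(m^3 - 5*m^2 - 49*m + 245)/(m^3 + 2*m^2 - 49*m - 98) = (m - 5)/(m + 2)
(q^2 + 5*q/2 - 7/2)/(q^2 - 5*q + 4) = (q + 7/2)/(q - 4)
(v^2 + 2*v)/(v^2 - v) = (v + 2)/(v - 1)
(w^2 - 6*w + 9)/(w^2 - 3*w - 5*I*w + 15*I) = (w - 3)/(w - 5*I)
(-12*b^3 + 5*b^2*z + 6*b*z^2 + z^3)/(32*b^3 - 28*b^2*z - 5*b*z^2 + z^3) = (3*b + z)/(-8*b + z)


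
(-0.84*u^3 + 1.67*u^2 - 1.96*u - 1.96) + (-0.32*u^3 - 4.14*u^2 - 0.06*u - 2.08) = -1.16*u^3 - 2.47*u^2 - 2.02*u - 4.04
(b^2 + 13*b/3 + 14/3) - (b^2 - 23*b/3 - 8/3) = 12*b + 22/3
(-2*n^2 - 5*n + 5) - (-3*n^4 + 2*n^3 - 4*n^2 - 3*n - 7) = 3*n^4 - 2*n^3 + 2*n^2 - 2*n + 12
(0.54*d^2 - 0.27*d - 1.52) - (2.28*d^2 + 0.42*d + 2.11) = -1.74*d^2 - 0.69*d - 3.63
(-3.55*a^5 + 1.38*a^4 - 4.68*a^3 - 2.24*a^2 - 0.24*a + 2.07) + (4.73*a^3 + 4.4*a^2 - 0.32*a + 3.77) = -3.55*a^5 + 1.38*a^4 + 0.0500000000000007*a^3 + 2.16*a^2 - 0.56*a + 5.84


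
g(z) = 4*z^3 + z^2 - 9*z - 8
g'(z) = 12*z^2 + 2*z - 9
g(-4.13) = -235.55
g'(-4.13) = 187.42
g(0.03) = -8.27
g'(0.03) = -8.93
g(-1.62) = -7.80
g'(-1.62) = 19.25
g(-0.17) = -6.46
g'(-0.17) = -8.99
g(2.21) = 20.17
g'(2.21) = 54.03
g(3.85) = 200.44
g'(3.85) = 176.57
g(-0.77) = -2.30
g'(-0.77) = -3.43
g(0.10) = -8.89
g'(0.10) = -8.68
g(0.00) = -8.00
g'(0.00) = -9.00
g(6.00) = 838.00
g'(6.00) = 435.00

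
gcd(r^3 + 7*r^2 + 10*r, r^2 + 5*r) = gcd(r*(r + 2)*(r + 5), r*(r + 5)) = r^2 + 5*r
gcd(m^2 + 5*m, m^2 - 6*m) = m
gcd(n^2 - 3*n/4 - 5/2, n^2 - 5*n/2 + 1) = n - 2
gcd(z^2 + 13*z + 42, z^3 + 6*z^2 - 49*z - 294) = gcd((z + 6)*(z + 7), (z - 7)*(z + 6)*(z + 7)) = z^2 + 13*z + 42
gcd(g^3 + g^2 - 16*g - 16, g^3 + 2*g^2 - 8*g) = g + 4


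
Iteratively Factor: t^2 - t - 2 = (t + 1)*(t - 2)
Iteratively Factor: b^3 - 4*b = (b - 2)*(b^2 + 2*b) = (b - 2)*(b + 2)*(b)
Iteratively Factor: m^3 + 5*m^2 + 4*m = (m)*(m^2 + 5*m + 4) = m*(m + 4)*(m + 1)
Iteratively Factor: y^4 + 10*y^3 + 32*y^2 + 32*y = (y + 2)*(y^3 + 8*y^2 + 16*y) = y*(y + 2)*(y^2 + 8*y + 16) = y*(y + 2)*(y + 4)*(y + 4)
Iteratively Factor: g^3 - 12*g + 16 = (g + 4)*(g^2 - 4*g + 4) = (g - 2)*(g + 4)*(g - 2)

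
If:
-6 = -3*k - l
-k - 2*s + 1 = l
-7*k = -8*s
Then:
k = 20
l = -54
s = 35/2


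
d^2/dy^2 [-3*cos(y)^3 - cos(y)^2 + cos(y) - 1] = 5*cos(y)/4 + 2*cos(2*y) + 27*cos(3*y)/4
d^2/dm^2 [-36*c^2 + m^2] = 2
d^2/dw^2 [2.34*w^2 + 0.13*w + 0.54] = 4.68000000000000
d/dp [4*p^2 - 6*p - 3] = 8*p - 6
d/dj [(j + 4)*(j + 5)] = 2*j + 9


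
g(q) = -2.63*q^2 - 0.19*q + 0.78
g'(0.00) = -0.19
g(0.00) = 0.78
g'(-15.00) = 78.71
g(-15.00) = -588.12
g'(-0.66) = 3.28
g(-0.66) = -0.24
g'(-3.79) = 19.75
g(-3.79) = -36.28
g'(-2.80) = 14.54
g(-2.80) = -19.31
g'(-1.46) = 7.49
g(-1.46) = -4.55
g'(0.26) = -1.56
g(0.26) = 0.55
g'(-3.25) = 16.90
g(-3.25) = -26.38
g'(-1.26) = 6.44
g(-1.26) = -3.16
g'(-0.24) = 1.07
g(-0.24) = 0.67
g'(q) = -5.26*q - 0.19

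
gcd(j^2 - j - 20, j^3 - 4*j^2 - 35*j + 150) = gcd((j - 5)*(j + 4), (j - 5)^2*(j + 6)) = j - 5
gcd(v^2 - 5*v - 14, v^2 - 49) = v - 7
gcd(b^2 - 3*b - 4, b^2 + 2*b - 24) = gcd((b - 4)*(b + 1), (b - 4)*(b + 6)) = b - 4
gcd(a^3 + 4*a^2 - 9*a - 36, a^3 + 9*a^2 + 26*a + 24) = a^2 + 7*a + 12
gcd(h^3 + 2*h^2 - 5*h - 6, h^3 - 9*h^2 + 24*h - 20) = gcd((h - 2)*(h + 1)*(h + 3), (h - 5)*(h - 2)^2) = h - 2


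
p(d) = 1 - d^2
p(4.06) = -15.48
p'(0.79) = -1.58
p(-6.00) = -35.00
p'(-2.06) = 4.12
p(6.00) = -35.00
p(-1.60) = -1.56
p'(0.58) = -1.16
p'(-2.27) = 4.54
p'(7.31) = -14.62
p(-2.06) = -3.24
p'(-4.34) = 8.68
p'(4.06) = -8.12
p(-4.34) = -17.84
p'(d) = -2*d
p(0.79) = 0.38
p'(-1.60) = 3.20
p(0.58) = 0.66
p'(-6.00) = 12.00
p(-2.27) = -4.15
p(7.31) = -52.44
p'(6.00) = -12.00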